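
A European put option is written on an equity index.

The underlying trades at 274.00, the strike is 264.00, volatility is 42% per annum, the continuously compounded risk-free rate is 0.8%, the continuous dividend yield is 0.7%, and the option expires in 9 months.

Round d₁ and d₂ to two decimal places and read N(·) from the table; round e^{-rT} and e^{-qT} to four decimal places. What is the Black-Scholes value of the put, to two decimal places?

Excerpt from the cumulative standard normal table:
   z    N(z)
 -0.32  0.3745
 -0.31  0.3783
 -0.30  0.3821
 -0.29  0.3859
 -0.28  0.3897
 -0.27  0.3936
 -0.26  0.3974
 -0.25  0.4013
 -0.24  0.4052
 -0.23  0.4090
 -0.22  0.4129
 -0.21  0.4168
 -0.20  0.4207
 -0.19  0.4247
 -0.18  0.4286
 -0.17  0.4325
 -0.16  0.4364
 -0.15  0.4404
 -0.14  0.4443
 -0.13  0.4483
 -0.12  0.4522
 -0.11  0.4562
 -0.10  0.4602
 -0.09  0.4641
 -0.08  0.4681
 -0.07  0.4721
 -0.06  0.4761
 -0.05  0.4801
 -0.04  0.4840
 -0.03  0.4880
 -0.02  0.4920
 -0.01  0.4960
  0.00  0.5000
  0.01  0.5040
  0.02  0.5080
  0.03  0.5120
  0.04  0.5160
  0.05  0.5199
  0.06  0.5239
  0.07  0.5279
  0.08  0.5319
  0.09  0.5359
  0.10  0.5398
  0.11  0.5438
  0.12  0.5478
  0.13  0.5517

34.39

σ√T = 0.42·√0.75 = 0.3637
d₁ = [ln(274/264) + (0.008 − 0.007 + ½·0.42²)·0.75] / (σ√T) = (0.0372 + 0.0669) / 0.3637 = 0.2861 ⇒ 0.29
d₂ = 0.2861 − 0.3637 = -0.0776 ⇒ -0.08
e^(−qT) = e^(−0.007·0.75) = 0.9948;  e^(−rT) = e^(−0.008·0.75) = 0.9940
P = 264·0.9940·N(0.08) − 274·0.9948·N(-0.29) = 264·0.9940·0.5319 − 274·0.9948·0.3859 = 139.5791 − 105.1868 = 34.3923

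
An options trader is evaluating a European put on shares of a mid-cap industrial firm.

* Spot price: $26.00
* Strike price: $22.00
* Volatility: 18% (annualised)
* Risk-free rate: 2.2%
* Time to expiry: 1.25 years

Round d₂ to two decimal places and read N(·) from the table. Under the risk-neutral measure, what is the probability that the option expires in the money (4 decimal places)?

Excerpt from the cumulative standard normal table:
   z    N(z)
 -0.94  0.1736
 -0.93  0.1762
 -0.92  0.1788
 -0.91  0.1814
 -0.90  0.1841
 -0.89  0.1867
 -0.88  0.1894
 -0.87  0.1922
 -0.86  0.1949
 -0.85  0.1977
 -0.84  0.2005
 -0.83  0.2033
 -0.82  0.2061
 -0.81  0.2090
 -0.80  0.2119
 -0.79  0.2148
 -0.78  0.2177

0.1922

σ√T = 0.18 × 1.1180 = 0.2012
d₁ = [ln(26/22) + (0.022 + 0.18²/2)·1.25] / 0.2012 = [0.1671 + 0.0478] / 0.2012 = 1.0674 ≈ 1.07
d₂ = d₁ − σ√T = 1.0674 − 0.2012 = 0.8661 ≈ 0.87
Risk-neutral Pr[S_T < K] = N(−d₂) = N(-0.87) = 0.1922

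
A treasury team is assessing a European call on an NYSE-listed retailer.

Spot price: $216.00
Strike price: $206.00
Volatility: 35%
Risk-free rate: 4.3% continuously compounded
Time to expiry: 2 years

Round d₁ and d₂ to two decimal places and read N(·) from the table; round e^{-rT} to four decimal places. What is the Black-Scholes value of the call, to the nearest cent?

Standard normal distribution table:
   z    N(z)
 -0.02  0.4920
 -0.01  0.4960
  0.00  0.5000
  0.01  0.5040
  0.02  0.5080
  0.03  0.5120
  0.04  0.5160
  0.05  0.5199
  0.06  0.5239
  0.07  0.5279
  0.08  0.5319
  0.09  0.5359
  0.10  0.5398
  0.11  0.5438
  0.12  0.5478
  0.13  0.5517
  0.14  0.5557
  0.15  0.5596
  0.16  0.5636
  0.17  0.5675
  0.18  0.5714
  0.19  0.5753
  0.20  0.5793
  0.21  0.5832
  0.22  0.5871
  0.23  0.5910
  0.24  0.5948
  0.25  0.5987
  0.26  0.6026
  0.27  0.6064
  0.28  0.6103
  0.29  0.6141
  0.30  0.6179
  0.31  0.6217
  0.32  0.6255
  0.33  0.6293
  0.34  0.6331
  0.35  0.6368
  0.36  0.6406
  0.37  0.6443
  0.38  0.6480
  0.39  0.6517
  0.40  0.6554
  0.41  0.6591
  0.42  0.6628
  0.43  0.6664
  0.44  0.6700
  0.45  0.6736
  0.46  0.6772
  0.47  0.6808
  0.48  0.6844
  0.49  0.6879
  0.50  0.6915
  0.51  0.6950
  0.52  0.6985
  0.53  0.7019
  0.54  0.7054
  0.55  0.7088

T = 2;  σ√T = 0.4950
ln(S/K) + (r + σ²/2)T = ln(216/206) + (0.043 + 0.35²/2)·2 = 0.0474 + 0.2085 = 0.2559
d₁ = 0.2559 / 0.4950 = 0.5170 ⇒ 0.52
d₂ = d₁ − σ√T = 0.5170 − 0.4950 = 0.0220 ⇒ 0.02
exp(−rT) = exp(−0.043·2) = 0.9176
N(d₁) = N(0.52) = 0.6985;  N(d₂) = N(0.02) = 0.5080
C = 216·0.6985 − 206·0.9176·0.5080 = 150.8760 − 96.0250 = 54.8510

$54.85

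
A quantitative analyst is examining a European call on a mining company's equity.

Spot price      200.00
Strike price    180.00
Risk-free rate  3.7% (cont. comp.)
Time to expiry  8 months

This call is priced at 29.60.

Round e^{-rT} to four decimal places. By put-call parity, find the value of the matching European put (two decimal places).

5.21

e^(−rT) = e^(−0.037·0.6667) = 0.9756
Put-call parity: C − P = S − K·e^(−rT) = 200 − 180·0.9756 = 200 − 175.6080 = 24.3920
P = C − (C − P) = 29.60 − (24.3920) = 5.2080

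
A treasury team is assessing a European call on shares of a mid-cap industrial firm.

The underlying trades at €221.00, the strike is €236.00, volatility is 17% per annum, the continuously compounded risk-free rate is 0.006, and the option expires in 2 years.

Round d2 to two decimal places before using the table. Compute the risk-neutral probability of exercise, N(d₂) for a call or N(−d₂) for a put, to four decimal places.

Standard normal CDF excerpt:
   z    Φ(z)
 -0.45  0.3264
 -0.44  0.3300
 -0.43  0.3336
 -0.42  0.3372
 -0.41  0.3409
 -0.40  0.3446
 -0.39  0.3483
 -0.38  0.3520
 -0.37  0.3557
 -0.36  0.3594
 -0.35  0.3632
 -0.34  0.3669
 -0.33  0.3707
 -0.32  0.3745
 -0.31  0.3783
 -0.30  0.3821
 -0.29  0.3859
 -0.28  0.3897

0.3669

T = 2;  σ√T = 0.2404
ln(S/K) + (r + σ²/2)T = ln(221/236) + (0.006 + 0.17²/2)·2 = -0.0657 + 0.0409 = -0.0248
d₁ = -0.0248 / 0.2404 = -0.1030 ⇒ -0.10
d₂ = d₁ − σ√T = -0.1030 − 0.2404 = -0.3434 ⇒ -0.34
Risk-neutral Pr[S_T > K] = N(d₂) = N(-0.34) = 0.3669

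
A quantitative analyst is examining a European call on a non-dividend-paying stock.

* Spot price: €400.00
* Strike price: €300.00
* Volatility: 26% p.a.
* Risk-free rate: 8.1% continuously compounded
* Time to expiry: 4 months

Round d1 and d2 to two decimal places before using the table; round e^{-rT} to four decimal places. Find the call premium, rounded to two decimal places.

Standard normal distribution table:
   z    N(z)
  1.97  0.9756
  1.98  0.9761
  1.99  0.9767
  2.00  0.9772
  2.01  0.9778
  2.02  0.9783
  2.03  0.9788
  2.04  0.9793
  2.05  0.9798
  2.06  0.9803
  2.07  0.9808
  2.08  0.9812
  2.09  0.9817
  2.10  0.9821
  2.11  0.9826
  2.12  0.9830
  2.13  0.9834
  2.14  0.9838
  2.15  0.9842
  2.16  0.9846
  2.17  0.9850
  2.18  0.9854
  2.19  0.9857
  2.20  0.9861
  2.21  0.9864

€108.32

σ√T = 0.26 × 0.5774 = 0.1501
ln(S/K) + (r + σ²/2)T = ln(400/300) + (0.081 + 0.26²/2)·0.3333 = 0.2877 + 0.0383 = 0.3259
d₁ = 0.3259 / 0.1501 = 2.1714 ⇒ 2.17
d₂ = d₁ − σ√T = 2.1714 − 0.1501 = 2.0213 ⇒ 2.02
exp(−rT) = exp(−0.081·0.3333) = 0.9734
N(d₁) = N(2.17) = 0.9850;  N(d₂) = N(2.02) = 0.9783
C = 400·0.9850 − 300·0.9734·0.9783 = 394.0000 − 285.6832 = 108.3168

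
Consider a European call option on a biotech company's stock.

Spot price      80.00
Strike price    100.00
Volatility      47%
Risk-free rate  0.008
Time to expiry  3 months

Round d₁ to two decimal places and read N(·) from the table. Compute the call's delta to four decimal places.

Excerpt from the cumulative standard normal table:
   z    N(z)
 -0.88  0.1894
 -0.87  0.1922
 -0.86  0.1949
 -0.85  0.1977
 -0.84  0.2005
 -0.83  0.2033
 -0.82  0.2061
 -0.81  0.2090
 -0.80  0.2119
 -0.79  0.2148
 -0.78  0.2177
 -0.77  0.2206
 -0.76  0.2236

0.2061

σ√T = 0.47 × 0.5000 = 0.2350
d₁ = [ln(80/100) + (0.008 + ½·0.47²)·0.25] / (σ√T) = (-0.2231 + 0.0296) / 0.2350 = -0.8235 which rounds to -0.82
N(d₁) = N(-0.82) = 0.2061
Δ_call = N(d₁) = 0.2061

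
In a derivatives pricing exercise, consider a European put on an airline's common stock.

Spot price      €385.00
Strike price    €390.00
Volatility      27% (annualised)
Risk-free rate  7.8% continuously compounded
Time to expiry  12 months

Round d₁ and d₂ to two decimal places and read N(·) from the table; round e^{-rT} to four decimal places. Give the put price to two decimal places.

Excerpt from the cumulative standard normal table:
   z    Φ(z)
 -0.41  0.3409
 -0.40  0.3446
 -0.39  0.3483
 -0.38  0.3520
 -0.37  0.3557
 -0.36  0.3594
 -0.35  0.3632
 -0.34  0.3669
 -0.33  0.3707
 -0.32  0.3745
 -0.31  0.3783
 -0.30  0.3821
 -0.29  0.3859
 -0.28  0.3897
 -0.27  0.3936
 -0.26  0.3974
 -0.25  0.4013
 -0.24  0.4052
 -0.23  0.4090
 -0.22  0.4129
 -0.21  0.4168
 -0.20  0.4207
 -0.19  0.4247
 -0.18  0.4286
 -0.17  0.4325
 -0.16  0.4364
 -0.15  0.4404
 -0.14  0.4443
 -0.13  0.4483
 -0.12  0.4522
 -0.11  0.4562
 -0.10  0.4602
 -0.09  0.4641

T = 1;  σ√T = 0.2700
d₁ = [ln(385/390) + (0.078 + ½·0.27²)·1] / (σ√T) = (-0.0129 + 0.1144) / 0.2700 = 0.3761 ⇒ 0.38
d₂ = 0.3761 − 0.2700 = 0.1061 ⇒ 0.11
e^(−rT) = e^(−0.078·1) = 0.9250
N(−d₂) = N(-0.11) = 0.4562;  N(−d₁) = N(-0.38) = 0.3520
P = 390·0.9250·0.4562 − 385·0.3520 = 164.5742 − 135.5200 = 29.0542

€29.05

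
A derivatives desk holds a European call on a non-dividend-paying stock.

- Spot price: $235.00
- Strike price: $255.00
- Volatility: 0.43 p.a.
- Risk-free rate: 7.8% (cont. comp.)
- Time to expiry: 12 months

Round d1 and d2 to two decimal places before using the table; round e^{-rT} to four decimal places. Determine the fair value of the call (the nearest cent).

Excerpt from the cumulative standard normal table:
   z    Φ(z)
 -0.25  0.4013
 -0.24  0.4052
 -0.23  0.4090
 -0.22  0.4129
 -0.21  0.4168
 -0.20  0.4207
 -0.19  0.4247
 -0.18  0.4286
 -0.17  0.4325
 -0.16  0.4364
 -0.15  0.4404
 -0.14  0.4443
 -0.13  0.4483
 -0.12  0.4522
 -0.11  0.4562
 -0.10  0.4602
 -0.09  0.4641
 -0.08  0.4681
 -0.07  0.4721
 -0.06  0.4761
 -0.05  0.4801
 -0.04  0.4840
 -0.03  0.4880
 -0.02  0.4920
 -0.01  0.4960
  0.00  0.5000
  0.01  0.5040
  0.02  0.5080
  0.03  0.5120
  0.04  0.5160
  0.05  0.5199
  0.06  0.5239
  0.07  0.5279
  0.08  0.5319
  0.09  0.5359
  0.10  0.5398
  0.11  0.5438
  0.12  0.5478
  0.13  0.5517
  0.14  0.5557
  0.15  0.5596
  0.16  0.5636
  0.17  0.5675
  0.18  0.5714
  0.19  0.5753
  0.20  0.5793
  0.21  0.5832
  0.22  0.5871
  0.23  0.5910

σ√T = 0.43 × 1.0000 = 0.4300
ln(S/K) + (r + σ²/2)T = ln(235/255) + (0.078 + 0.43²/2)·1 = -0.0817 + 0.1704 = 0.0888
d₁ = 0.0888 / 0.4300 = 0.2064 which rounds to 0.21
d₂ = d₁ − σ√T = 0.2064 − 0.4300 = -0.2236 which rounds to -0.22
e^(−rT) = e^(−0.078·1) = 0.9250
N(d₁) = N(0.21) = 0.5832;  N(d₂) = N(-0.22) = 0.4129
C = 235·0.5832 − 255·0.9250·0.4129 = 137.0520 − 97.3928 = 39.6592

$39.66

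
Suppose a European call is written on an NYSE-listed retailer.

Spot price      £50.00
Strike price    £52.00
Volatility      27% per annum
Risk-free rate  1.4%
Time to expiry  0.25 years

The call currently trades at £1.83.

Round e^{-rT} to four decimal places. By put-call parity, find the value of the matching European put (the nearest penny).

e^(−rT) = e^(−0.014·0.25) = 0.9965
Put-call parity: C − P = S − K·e^(−rT) = 50 − 52·0.9965 = 50 − 51.8180 = -1.8180
P = C − (C − P) = 1.83 − (-1.8180) = 3.6480

£3.65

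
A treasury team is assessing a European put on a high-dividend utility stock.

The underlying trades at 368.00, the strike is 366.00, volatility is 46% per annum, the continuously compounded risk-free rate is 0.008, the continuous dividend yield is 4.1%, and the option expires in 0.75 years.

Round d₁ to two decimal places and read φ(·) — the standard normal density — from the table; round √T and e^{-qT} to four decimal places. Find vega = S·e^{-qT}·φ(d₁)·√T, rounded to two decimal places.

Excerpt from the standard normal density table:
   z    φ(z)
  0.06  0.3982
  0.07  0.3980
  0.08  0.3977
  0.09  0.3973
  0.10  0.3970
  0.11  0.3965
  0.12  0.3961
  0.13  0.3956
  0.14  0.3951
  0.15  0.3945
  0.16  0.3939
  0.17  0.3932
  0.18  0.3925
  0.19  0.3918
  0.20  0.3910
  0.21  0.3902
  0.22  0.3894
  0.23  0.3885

σ√T = 0.46·√0.75 = 0.3984
ln(S/K) + (r − q + σ²/2)T = ln(368/366) + (0.008 − 0.041 + 0.46²/2)·0.75 = 0.0054 + 0.0546 = 0.0600
d₁ = 0.0600 / 0.3984 = 0.1507 which rounds to 0.15
√T = √0.75 = 0.8660
φ(d₁) = φ(0.15) = 0.3945
e^(−qT) = e^(−0.041·0.75) = 0.9697
vega = S·e^(−qT)·φ(d₁)·√T = 368·0.9697·0.3945·0.8660 = 121.9130

121.91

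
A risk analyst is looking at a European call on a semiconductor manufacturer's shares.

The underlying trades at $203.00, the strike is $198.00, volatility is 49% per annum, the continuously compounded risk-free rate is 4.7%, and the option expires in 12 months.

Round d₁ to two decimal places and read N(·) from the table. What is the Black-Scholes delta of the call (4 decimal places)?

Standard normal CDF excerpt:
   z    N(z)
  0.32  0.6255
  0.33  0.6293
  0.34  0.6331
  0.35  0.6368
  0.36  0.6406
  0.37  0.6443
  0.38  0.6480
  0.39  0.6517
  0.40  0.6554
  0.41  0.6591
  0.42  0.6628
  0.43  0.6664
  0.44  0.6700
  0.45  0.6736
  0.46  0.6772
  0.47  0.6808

0.6517

σ√T = 0.49 × 1.0000 = 0.4900
d₁ = [ln(203/198) + (0.047 + 0.49²/2)·1] / 0.4900 = [0.0249 + 0.1670] / 0.4900 = 0.3918 which rounds to 0.39
N(d₁) = N(0.39) = 0.6517
Δ_call = N(d₁) = 0.6517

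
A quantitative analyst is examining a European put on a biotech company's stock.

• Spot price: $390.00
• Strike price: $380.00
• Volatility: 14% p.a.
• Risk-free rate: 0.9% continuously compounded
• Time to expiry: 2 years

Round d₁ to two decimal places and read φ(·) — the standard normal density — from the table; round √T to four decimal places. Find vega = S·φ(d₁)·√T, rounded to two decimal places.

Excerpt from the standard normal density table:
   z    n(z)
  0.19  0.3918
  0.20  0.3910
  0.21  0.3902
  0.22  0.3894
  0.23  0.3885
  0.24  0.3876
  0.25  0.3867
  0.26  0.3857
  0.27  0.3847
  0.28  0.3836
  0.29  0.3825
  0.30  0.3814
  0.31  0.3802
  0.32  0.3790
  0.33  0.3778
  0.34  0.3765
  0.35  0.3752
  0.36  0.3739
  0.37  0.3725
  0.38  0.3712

209.03

T = 2;  σ√T = 0.1980
d₁ = [ln(390/380) + (0.009 + 0.14²/2)·2] / 0.1980 = [0.0260 + 0.0376] / 0.1980 = 0.3211 which rounds to 0.32
√T = √2 = 1.4142
φ(d₁) = φ(0.32) = 0.3790
vega = S·φ(d₁)·√T = 390·0.3790·1.4142 = 209.0329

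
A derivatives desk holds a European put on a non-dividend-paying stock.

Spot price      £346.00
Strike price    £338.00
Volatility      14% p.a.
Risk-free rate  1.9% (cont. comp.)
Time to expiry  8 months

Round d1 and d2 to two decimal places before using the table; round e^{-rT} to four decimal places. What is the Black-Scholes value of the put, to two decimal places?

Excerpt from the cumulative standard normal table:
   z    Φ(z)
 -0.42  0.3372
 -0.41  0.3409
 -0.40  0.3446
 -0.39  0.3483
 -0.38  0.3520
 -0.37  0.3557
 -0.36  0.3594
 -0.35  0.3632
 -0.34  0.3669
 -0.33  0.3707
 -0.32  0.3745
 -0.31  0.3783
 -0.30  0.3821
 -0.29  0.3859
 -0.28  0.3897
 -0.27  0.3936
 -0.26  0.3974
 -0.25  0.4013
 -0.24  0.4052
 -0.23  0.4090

σ√T = 0.14·√0.6667 = 0.1143
d₁ = [ln(346/338) + (0.019 + 0.14²/2)·0.6667] / 0.1143 = [0.0234 + 0.0192] / 0.1143 = 0.3726 ⇒ 0.37
d₂ = d₁ − σ√T = 0.3726 − 0.1143 = 0.2583 ⇒ 0.26
e^(−rT) = e^(−0.019·0.6667) = 0.9874
N(−d₂) = N(-0.26) = 0.3974;  N(−d₁) = N(-0.37) = 0.3557
P = 338·0.9874·0.3974 − 346·0.3557 = 132.6288 − 123.0722 = 9.5566

£9.56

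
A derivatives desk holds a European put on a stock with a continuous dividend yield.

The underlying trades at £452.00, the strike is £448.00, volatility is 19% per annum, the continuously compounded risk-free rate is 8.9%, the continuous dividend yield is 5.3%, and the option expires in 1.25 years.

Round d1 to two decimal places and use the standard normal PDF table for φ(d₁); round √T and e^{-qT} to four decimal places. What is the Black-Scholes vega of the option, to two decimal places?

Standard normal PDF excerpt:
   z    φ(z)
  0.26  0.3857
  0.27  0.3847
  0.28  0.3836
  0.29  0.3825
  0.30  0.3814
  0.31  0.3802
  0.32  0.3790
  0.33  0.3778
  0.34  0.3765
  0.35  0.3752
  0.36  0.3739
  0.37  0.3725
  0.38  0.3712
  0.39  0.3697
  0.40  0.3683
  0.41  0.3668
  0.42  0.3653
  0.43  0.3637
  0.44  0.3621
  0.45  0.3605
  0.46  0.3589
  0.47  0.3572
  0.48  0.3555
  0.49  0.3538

T = 1.25;  σ√T = 0.2124
ln(S/K) + (r − q + σ²/2)T = ln(452/448) + (0.089 − 0.053 + 0.19²/2)·1.25 = 0.0089 + 0.0676 = 0.0765
d₁ = 0.0765 / 0.2124 = 0.3599 → 0.36
√T = √1.25 = 1.1180
φ(d₁) = φ(0.36) = 0.3739
exp(−qT) = exp(−0.053·1.25) = 0.9359
vega = S·exp(−qT)·φ(d₁)·√T = 452·0.9359·0.3739·1.1180 = 176.8337

176.83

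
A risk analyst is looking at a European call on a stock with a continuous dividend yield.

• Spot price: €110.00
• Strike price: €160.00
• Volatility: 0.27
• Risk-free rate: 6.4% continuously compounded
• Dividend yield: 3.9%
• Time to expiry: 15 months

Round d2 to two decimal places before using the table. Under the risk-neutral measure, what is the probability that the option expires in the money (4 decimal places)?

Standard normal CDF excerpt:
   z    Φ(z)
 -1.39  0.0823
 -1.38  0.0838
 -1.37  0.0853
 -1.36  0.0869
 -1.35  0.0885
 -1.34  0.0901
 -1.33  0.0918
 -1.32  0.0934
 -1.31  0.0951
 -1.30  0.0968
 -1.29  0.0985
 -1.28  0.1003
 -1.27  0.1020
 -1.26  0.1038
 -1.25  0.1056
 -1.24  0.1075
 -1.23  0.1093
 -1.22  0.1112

0.0985

T = 1.25;  σ√T = 0.3019
d₁ = [ln(110/160) + (0.064 − 0.039 + 0.27²/2)·1.25] / 0.3019 = [-0.3747 + 0.0768] / 0.3019 = -0.9868 which rounds to -0.99
d₂ = d₁ − σ√T = -0.9868 − 0.3019 = -1.2887 which rounds to -1.29
Pr(exercise) under Q = N(d₂) = 0.0985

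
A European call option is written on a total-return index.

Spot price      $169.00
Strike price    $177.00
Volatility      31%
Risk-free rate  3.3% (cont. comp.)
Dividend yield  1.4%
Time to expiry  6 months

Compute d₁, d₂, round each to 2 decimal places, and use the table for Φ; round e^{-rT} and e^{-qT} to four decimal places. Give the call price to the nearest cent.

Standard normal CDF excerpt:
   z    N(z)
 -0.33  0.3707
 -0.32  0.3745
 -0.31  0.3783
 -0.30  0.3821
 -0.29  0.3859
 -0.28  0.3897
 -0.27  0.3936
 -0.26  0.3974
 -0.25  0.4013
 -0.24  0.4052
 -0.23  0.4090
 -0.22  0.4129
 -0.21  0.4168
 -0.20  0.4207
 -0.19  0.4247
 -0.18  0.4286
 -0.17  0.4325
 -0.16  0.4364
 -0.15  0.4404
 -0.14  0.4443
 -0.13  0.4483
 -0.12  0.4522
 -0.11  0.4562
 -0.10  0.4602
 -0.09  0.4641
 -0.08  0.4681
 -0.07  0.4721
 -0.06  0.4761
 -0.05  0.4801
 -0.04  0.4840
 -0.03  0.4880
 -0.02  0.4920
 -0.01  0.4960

σ√T = 0.31·√0.5 = 0.2192
d₁ = [ln(169/177) + (0.033 − 0.014 + 0.31²/2)·0.5] / 0.2192 = [-0.0463 + 0.0335] / 0.2192 = -0.0581 → -0.06
d₂ = d₁ − σ√T = -0.0581 − 0.2192 = -0.2773 → -0.28
exp(−qT) = exp(−0.014·0.5) = 0.9930;  exp(−rT) = exp(−0.033·0.5) = 0.9836
N(d₁) = N(-0.06) = 0.4761;  N(d₂) = N(-0.28) = 0.3897
C = 169·0.9930·0.4761 − 177·0.9836·0.3897 = 79.8977 − 67.8457 = 12.0520

$12.05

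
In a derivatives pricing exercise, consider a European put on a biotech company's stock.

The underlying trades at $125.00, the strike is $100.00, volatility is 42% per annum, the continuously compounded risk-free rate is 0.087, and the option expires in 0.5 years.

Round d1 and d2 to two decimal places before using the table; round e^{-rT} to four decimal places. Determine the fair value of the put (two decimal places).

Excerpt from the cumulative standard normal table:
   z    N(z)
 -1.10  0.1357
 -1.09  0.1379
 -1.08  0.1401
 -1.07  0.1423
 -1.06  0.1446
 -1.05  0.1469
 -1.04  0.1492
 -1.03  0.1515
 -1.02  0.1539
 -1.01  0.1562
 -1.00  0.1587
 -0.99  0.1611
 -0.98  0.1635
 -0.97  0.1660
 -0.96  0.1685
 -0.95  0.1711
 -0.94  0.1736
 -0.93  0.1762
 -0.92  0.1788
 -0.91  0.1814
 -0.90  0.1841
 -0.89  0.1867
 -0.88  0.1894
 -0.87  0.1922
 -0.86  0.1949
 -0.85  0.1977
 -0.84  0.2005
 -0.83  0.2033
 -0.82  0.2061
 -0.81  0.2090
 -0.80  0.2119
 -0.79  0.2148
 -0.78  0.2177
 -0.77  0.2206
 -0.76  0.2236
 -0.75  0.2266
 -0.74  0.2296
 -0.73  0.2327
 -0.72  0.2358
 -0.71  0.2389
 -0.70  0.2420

$3.33

σ√T = 0.42 × 0.7071 = 0.2970
d₁ = [ln(125/100) + (0.087 + ½·0.42²)·0.5] / (σ√T) = (0.2231 + 0.0876) / 0.2970 = 1.0463 which rounds to 1.05
d₂ = 1.0463 − 0.2970 = 0.7493 which rounds to 0.75
exp(−rT) = exp(−0.087·0.5) = 0.9574
N(−d₂) = N(-0.75) = 0.2266;  N(−d₁) = N(-1.05) = 0.1469
P = 100·0.9574·0.2266 − 125·0.1469 = 21.6947 − 18.3625 = 3.3322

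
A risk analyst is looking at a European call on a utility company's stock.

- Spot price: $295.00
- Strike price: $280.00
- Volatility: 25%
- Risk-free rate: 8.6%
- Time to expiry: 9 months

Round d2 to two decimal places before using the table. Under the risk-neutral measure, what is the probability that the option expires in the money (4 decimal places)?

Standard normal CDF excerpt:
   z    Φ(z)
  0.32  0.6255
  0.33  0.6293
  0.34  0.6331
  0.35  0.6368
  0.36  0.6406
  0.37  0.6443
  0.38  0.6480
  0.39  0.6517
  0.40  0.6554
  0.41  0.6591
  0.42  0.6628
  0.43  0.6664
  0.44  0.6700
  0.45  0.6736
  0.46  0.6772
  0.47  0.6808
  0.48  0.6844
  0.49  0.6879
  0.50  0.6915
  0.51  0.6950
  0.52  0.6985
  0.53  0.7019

0.6664

σ√T = 0.25 × 0.8660 = 0.2165
d₁ = [ln(295/280) + (0.086 + ½·0.25²)·0.75] / (σ√T) = (0.0522 + 0.0879) / 0.2165 = 0.6472 which rounds to 0.65
d₂ = 0.6472 − 0.2165 = 0.4307 which rounds to 0.43
Risk-neutral Pr[S_T > K] = N(d₂) = N(0.43) = 0.6664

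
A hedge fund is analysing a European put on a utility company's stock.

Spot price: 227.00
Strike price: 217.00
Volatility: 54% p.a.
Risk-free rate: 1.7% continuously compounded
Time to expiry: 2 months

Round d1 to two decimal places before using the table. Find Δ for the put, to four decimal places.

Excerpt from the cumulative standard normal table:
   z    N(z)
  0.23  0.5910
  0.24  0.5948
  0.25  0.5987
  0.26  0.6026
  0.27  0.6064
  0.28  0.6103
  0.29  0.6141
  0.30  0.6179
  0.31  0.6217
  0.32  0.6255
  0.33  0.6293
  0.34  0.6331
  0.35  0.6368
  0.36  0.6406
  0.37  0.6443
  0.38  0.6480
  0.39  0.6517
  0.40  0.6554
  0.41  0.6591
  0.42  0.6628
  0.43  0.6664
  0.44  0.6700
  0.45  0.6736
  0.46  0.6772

T = 0.1667;  σ√T = 0.2205
ln(S/K) + (r + σ²/2)T = ln(227/217) + (0.017 + 0.54²/2)·0.1667 = 0.0451 + 0.0271 = 0.0722
d₁ = 0.0722 / 0.2205 = 0.3274 ≈ 0.33
N(d₁) = N(0.33) = 0.6293
Δ_put = N(d₁) − 1 = 0.6293 − 1 = -0.3707

-0.3707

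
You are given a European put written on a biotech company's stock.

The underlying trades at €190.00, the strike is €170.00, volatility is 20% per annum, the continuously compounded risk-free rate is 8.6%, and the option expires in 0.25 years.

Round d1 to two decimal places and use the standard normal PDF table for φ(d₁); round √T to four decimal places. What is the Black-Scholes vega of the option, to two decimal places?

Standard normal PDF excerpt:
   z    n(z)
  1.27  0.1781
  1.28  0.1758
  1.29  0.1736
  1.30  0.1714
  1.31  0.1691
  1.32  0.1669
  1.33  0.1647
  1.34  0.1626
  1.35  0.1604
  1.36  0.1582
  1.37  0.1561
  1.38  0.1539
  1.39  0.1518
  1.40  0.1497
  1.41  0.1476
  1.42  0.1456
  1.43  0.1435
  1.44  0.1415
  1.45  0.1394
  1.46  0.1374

14.62

σ√T = 0.2 × 0.5000 = 0.1000
d₁ = [ln(190/170) + (0.086 + ½·0.2²)·0.25] / (σ√T) = (0.1112 + 0.0265) / 0.1000 = 1.3773 ⇒ 1.38
√T = √0.25 = 0.5000
φ(d₁) = φ(1.38) = 0.1539
vega = S·φ(d₁)·√T = 190·0.1539·0.5000 = 14.6205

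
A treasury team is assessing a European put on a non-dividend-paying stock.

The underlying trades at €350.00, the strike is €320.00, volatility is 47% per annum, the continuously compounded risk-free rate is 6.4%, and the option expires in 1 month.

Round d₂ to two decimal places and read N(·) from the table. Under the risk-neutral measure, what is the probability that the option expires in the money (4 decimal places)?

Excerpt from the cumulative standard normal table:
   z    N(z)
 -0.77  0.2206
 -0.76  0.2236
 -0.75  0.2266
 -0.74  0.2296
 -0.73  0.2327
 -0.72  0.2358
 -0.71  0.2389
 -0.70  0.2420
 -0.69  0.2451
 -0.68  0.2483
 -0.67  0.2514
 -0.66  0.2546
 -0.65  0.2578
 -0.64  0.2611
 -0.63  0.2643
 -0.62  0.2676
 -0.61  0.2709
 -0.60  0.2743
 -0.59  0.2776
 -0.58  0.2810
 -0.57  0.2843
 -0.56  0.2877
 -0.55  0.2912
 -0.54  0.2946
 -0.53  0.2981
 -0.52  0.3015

σ√T = 0.47·√0.08333 = 0.1357
d₁ = [ln(350/320) + (0.064 + 0.47²/2)·0.08333] / 0.1357 = [0.0896 + 0.0145] / 0.1357 = 0.7676 which rounds to 0.77
d₂ = d₁ − σ√T = 0.7676 − 0.1357 = 0.6320 which rounds to 0.63
Risk-neutral Pr[S_T < K] = N(−d₂) = N(-0.63) = 0.2643

0.2643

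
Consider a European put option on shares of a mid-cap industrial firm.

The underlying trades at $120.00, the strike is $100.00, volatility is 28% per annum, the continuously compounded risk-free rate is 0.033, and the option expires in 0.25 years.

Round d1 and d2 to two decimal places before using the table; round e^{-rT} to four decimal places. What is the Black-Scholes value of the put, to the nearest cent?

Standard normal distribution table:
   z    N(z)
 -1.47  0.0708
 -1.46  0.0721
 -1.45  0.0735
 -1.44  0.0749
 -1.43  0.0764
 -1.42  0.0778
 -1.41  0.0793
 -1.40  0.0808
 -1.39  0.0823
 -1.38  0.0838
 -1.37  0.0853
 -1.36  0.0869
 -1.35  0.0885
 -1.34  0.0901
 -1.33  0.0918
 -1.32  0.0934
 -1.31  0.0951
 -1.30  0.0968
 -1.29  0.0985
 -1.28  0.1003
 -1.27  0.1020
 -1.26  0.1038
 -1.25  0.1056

T = 0.25;  σ√T = 0.1400
d₁ = [ln(120/100) + (0.033 + 0.28²/2)·0.25] / 0.1400 = [0.1823 + 0.0181] / 0.1400 = 1.4312 ≈ 1.43
d₂ = d₁ − σ√T = 1.4312 − 0.1400 = 1.2912 ≈ 1.29
exp(−rT) = exp(−0.033·0.25) = 0.9918
P = 100·0.9918·N(-1.29) − 120·N(-1.43) = 100·0.9918·0.0985 − 120·0.0764 = 9.7692 − 9.1680 = 0.6012

$0.60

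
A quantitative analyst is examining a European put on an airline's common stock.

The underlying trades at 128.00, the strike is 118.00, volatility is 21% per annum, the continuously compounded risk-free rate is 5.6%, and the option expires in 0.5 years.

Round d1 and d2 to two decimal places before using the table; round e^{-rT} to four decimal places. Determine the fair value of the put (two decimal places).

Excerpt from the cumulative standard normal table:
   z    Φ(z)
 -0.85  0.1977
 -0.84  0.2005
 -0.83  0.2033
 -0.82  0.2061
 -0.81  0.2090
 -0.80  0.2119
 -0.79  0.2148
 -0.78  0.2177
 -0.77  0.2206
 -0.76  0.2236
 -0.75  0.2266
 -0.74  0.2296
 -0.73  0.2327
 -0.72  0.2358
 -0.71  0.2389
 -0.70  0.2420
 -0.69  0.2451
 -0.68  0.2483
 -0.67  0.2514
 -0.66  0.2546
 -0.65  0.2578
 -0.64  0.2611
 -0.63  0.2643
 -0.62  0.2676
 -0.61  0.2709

2.46

σ√T = 0.21 × 0.7071 = 0.1485
d₁ = [ln(128/118) + (0.056 + 0.21²/2)·0.5] / 0.1485 = [0.0813 + 0.0390] / 0.1485 = 0.8106 ⇒ 0.81
d₂ = d₁ − σ√T = 0.8106 − 0.1485 = 0.6621 ⇒ 0.66
exp(−rT) = exp(−0.056·0.5) = 0.9724
N(−d₂) = N(-0.66) = 0.2546;  N(−d₁) = N(-0.81) = 0.2090
P = 118·0.9724·0.2546 − 128·0.2090 = 29.2136 − 26.7520 = 2.4616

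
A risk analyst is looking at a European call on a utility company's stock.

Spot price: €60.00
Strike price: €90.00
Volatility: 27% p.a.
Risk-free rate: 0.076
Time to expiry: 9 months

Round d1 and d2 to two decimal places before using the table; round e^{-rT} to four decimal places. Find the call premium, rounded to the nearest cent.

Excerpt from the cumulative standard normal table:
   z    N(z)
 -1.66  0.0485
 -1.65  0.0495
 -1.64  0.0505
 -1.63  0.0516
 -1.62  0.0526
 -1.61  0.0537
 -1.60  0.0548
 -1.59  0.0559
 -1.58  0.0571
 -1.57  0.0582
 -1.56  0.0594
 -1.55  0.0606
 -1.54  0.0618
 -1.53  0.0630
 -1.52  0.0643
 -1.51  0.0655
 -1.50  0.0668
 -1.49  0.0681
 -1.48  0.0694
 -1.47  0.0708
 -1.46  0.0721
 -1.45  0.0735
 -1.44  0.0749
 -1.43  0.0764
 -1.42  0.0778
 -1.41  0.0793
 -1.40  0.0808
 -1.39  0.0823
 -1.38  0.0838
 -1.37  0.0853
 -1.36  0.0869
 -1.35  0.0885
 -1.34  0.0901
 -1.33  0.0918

€0.55

T = 0.75;  σ√T = 0.2338
ln(S/K) + (r + σ²/2)T = ln(60/90) + (0.076 + 0.27²/2)·0.75 = -0.4055 + 0.0843 = -0.3211
d₁ = -0.3211 / 0.2338 = -1.3734 → -1.37
d₂ = d₁ − σ√T = -1.3734 − 0.2338 = -1.6072 → -1.61
exp(−rT) = exp(−0.076·0.75) = 0.9446
C = 60·N(-1.37) − 90·0.9446·N(-1.61) = 60·0.0853 − 90·0.9446·0.0537 = 5.1180 − 4.5653 = 0.5527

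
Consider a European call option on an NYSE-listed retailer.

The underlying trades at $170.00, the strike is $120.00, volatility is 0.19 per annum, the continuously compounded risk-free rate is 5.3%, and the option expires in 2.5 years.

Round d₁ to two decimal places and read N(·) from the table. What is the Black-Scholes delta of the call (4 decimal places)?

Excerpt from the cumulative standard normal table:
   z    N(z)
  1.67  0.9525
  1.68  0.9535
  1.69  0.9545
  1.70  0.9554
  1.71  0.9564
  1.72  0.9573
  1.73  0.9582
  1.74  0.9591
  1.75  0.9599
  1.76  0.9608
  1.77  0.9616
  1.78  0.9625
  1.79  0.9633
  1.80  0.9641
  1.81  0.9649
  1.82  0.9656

0.9599

σ√T = 0.19·√2.5 = 0.3004
d₁ = [ln(170/120) + (0.053 + ½·0.19²)·2.5] / (σ√T) = (0.3483 + 0.1776) / 0.3004 = 1.7507 ≈ 1.75
N(d₁) = N(1.75) = 0.9599
Δ_call = N(d₁) = 0.9599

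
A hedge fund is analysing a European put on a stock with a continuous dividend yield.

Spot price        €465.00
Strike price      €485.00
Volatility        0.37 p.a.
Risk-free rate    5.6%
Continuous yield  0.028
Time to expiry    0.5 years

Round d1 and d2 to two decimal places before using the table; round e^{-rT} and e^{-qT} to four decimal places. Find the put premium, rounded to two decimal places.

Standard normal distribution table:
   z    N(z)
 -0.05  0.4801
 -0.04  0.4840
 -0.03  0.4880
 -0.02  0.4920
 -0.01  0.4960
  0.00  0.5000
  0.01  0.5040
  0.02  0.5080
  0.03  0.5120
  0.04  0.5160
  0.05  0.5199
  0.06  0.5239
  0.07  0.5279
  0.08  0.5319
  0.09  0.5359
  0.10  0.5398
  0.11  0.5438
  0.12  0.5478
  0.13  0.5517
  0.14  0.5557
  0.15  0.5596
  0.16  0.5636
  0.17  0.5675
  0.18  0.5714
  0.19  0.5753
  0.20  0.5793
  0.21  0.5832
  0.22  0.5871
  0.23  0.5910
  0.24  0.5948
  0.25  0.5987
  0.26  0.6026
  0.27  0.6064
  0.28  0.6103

σ√T = 0.37·√0.5 = 0.2616
d₁ = [ln(465/485) + (0.056 − 0.028 + 0.37²/2)·0.5] / 0.2616 = [-0.0421 + 0.0482] / 0.2616 = 0.0234 which rounds to 0.02
d₂ = d₁ − σ√T = 0.0234 − 0.2616 = -0.2383 which rounds to -0.24
exp(−qT) = exp(−0.028·0.5) = 0.9861;  exp(−rT) = exp(−0.056·0.5) = 0.9724
N(−d₂) = N(0.24) = 0.5948;  N(−d₁) = N(-0.02) = 0.4920
P = 485·0.9724·0.5948 − 465·0.9861·0.4920 = 280.5160 − 225.6000 = 54.9160

€54.92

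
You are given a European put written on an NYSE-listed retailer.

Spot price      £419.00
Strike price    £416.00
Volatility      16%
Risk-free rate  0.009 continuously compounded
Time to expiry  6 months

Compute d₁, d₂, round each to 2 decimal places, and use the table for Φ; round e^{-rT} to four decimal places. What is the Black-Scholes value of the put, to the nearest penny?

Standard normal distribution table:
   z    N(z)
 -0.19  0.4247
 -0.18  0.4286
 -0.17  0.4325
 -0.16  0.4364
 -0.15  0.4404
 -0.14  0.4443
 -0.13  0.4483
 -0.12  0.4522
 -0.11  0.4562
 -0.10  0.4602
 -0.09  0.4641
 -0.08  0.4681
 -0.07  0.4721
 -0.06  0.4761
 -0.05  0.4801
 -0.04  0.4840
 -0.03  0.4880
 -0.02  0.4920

£15.97

T = 0.5;  σ√T = 0.1131
d₁ = [ln(419/416) + (0.009 + 0.16²/2)·0.5] / 0.1131 = [0.0072 + 0.0109] / 0.1131 = 0.1599 ⇒ 0.16
d₂ = d₁ − σ√T = 0.1599 − 0.1131 = 0.0467 ⇒ 0.05
exp(−rT) = exp(−0.009·0.5) = 0.9955
N(−d₂) = N(-0.05) = 0.4801;  N(−d₁) = N(-0.16) = 0.4364
P = 416·0.9955·0.4801 − 419·0.4364 = 198.8229 − 182.8516 = 15.9713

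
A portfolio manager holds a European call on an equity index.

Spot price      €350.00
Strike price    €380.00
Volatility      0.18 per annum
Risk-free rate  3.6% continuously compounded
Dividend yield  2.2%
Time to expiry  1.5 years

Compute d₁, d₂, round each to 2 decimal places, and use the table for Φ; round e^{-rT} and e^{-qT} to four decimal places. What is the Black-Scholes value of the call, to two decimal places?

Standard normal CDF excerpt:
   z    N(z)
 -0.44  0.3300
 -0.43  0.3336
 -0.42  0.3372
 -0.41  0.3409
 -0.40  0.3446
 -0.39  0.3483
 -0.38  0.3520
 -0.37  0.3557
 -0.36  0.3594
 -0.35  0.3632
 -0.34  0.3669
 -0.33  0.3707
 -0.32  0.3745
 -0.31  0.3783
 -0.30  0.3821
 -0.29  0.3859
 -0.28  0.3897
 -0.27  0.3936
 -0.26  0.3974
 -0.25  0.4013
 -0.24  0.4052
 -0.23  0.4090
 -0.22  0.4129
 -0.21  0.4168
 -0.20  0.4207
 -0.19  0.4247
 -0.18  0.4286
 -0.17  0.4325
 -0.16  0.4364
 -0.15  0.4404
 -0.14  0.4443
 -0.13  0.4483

€21.06

T = 1.5;  σ√T = 0.2205
d₁ = [ln(350/380) + (0.036 − 0.022 + ½·0.18²)·1.5] / (σ√T) = (-0.0822 + 0.0453) / 0.2205 = -0.1676 ⇒ -0.17
d₂ = -0.1676 − 0.2205 = -0.3880 ⇒ -0.39
exp(−qT) = exp(−0.022·1.5) = 0.9675;  exp(−rT) = exp(−0.036·1.5) = 0.9474
C = 350·0.9675·N(-0.17) − 380·0.9474·N(-0.39) = 350·0.9675·0.4325 − 380·0.9474·0.3483 = 146.4553 − 125.3922 = 21.0631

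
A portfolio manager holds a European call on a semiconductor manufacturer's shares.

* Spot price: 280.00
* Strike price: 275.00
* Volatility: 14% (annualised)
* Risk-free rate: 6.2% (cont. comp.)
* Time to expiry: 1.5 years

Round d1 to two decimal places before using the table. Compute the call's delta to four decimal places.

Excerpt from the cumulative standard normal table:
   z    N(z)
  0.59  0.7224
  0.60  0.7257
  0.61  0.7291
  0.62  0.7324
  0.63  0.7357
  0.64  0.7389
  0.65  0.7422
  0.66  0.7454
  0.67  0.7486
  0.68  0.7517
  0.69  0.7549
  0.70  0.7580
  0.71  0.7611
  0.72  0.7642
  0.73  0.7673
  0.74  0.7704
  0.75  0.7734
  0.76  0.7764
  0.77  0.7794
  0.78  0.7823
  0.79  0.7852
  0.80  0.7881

σ√T = 0.14·√1.5 = 0.1715
d₁ = [ln(280/275) + (0.062 + 0.14²/2)·1.5] / 0.1715 = [0.0180 + 0.1077] / 0.1715 = 0.7332 ⇒ 0.73
N(d₁) = N(0.73) = 0.7673
Δ_call = N(d₁) = 0.7673

0.7673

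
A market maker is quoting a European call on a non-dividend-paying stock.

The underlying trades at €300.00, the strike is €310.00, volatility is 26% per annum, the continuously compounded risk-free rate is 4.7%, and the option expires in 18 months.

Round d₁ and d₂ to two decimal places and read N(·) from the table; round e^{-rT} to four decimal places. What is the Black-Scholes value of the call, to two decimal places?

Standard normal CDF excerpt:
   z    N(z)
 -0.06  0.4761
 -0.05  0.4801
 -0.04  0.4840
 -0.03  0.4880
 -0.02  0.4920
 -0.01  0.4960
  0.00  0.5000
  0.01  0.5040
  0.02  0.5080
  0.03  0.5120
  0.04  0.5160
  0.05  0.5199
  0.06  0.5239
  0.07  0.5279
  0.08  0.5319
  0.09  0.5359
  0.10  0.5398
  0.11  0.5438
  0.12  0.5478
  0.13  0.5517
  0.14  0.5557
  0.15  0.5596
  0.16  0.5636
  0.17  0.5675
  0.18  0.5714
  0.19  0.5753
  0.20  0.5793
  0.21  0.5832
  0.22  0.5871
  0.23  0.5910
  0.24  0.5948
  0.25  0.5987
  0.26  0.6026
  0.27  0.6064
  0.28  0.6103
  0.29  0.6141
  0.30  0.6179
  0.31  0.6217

€43.27

T = 1.5;  σ√T = 0.3184
d₁ = [ln(300/310) + (0.047 + 0.26²/2)·1.5] / 0.3184 = [-0.0328 + 0.1212] / 0.3184 = 0.2776 which rounds to 0.28
d₂ = d₁ − σ√T = 0.2776 − 0.3184 = -0.0408 which rounds to -0.04
e^(−rT) = e^(−0.047·1.5) = 0.9319
N(d₁) = N(0.28) = 0.6103;  N(d₂) = N(-0.04) = 0.4840
C = 300·0.6103 − 310·0.9319·0.4840 = 183.0900 − 139.8223 = 43.2677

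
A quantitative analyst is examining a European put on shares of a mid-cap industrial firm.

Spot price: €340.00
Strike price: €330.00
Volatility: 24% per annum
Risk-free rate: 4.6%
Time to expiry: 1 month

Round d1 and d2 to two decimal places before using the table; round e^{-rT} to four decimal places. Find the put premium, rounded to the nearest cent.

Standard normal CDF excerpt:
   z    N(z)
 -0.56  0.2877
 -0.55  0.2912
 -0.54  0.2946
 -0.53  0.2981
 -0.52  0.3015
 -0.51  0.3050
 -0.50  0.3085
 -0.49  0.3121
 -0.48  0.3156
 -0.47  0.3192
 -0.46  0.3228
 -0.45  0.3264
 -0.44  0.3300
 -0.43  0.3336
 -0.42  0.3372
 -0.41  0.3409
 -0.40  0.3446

T = 0.08333;  σ√T = 0.0693
ln(S/K) + (r + σ²/2)T = ln(340/330) + (0.046 + 0.24²/2)·0.08333 = 0.0299 + 0.0062 = 0.0361
d₁ = 0.0361 / 0.0693 = 0.5209 ⇒ 0.52
d₂ = d₁ − σ√T = 0.5209 − 0.0693 = 0.4516 ⇒ 0.45
exp(−rT) = exp(−0.046·0.08333) = 0.9962
N(−d₂) = N(-0.45) = 0.3264;  N(−d₁) = N(-0.52) = 0.3015
P = 330·0.9962·0.3264 − 340·0.3015 = 107.3027 − 102.5100 = 4.7927

€4.79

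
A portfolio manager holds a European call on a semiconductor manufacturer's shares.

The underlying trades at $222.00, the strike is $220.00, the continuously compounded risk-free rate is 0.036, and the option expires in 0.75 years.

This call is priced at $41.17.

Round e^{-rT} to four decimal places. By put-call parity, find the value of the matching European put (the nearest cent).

$33.32

e^(−rT) = e^(−0.036·0.75) = 0.9734
Put-call parity: C − P = S − K·e^(−rT) = 222 − 220·0.9734 = 222 − 214.1480 = 7.8520
P = C − (C − P) = 41.17 − (7.8520) = 33.3180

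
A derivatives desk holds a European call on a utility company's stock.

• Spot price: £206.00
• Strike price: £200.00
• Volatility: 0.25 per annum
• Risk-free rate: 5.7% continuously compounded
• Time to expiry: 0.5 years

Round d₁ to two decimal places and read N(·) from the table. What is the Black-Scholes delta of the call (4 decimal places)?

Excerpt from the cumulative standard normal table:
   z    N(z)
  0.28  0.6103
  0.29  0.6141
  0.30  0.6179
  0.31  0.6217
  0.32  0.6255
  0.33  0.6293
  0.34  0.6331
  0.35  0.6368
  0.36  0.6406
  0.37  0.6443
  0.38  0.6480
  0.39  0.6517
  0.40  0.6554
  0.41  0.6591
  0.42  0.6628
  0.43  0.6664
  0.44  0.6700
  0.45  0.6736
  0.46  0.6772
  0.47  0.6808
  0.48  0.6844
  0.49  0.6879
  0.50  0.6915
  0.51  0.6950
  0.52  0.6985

0.6628

σ√T = 0.25·√0.5 = 0.1768
d₁ = [ln(206/200) + (0.057 + ½·0.25²)·0.5] / (σ√T) = (0.0296 + 0.0441) / 0.1768 = 0.4168 ≈ 0.42
N(d₁) = N(0.42) = 0.6628
Δ_call = N(d₁) = 0.6628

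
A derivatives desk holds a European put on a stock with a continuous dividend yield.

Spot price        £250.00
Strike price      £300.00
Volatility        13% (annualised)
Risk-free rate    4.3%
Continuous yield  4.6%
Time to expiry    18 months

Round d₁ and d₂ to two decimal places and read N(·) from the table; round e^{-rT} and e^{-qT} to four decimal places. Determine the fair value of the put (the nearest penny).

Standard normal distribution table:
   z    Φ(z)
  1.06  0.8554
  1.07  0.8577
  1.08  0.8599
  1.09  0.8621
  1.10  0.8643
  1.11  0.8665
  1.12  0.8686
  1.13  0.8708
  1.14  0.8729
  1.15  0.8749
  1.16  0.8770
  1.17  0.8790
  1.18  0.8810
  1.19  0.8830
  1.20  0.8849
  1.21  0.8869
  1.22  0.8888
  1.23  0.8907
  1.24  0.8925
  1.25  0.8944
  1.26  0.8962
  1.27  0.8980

£50.40

T = 1.5;  σ√T = 0.1592
d₁ = [ln(250/300) + (0.043 − 0.046 + 0.13²/2)·1.5] / 0.1592 = [-0.1823 + 0.0082] / 0.1592 = -1.0938 → -1.09
d₂ = d₁ − σ√T = -1.0938 − 0.1592 = -1.2530 → -1.25
exp(−qT) = exp(−0.046·1.5) = 0.9333;  exp(−rT) = exp(−0.043·1.5) = 0.9375
N(−d₂) = N(1.25) = 0.8944;  N(−d₁) = N(1.09) = 0.8621
P = 300·0.9375·0.8944 − 250·0.9333·0.8621 = 251.5500 − 201.1495 = 50.4005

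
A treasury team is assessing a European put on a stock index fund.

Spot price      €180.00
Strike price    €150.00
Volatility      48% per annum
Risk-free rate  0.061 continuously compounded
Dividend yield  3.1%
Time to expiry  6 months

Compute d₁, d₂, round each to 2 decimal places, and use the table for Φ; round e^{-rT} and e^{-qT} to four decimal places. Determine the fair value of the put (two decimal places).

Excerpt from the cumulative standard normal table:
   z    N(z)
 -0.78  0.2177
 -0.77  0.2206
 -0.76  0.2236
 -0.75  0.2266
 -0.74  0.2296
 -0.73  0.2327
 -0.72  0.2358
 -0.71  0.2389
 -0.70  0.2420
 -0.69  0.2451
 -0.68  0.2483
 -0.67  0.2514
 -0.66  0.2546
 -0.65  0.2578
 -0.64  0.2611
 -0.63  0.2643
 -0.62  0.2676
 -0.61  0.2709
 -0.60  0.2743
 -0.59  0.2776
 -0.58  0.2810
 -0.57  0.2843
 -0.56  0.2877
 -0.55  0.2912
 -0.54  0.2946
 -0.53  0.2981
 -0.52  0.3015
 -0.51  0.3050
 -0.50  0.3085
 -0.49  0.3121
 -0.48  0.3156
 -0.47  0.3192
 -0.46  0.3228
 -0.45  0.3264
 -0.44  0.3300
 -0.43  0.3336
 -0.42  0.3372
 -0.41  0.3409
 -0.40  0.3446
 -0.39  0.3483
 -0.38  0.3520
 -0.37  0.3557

€9.44

T = 0.5;  σ√T = 0.3394
d₁ = [ln(180/150) + (0.061 − 0.031 + 0.48²/2)·0.5] / 0.3394 = [0.1823 + 0.0726] / 0.3394 = 0.7511 ⇒ 0.75
d₂ = d₁ − σ√T = 0.7511 − 0.3394 = 0.4117 ⇒ 0.41
exp(−qT) = exp(−0.031·0.5) = 0.9846;  exp(−rT) = exp(−0.061·0.5) = 0.9700
P = 150·0.9700·N(-0.41) − 180·0.9846·N(-0.75) = 150·0.9700·0.3409 − 180·0.9846·0.2266 = 49.6009 − 40.1599 = 9.4411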